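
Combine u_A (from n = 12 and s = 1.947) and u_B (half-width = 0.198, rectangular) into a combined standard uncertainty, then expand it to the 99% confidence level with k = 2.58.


u_A = s / sqrt(n) = 1.947 / sqrt(12) = 0.56205049
u_B = half_width / sqrt(3) = 0.198 / sqrt(3) = 0.11431535
uc = sqrt(u_A^2 + u_B^2) = sqrt(0.56205049^2 + 0.11431535^2) = 0.57355798
U = k * uc = 2.58 * 0.57355798
U = 1.4798

1.4798


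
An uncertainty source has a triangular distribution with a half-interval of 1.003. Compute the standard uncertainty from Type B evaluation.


u_B = half_width / sqrt(6)
u_B = 1.003 / 2.4494897
u_B = 0.4095

0.4095


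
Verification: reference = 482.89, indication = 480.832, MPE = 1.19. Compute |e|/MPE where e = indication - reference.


e = indication - reference = 480.832 - 482.89 = -2.0580
|e| = 2.0580
ratio = |e| / MPE = 2.0580 / 1.19
ratio = 1.7294

1.7294


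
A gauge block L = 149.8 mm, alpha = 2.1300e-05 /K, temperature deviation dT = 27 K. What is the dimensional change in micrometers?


dL = L * alpha * dT
= 149.8 * 2.1300e-05 * 27
= 0.0861500 mm
dL_um = 0.0861500 * 1000 = 86.1500 um

86.1500


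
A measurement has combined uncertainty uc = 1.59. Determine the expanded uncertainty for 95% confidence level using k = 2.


U = k * uc
U = 2 * 1.59
U = 3.1800

3.1800


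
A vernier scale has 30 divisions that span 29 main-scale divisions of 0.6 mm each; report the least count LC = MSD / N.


LC = MSD / n_div
= 0.6 / 30
= 0.0200

0.0200


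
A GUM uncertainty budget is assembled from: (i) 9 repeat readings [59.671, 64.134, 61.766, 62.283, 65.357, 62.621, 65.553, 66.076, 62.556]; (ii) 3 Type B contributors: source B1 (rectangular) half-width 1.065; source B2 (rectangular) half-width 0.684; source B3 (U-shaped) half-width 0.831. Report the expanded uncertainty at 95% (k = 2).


mean = (59.671 + 64.134 + 61.766 + 62.283 + 65.357 + 62.621 + 65.553 + 66.076 + 62.556) / 9 = 63.33522222
s = sqrt(sum((x - mean)^2)/(n-1)) = 2.0996871
u_A = s / sqrt(n) = 2.0996871 / sqrt(9) = 0.6998957
u_B1 = 1.065 / sqrt(3) = 0.61487804
u_B2 = 0.684 / sqrt(3) = 0.39490758
u_B3 = 0.831 / sqrt(2) = 0.58760574
uc = sqrt(0.6998957^2 + 0.61487804^2 + 0.39490758^2 + 0.58760574^2) = 1.1701117
U = k * uc = 2 * 1.1701117
U = 2.3402

2.3402


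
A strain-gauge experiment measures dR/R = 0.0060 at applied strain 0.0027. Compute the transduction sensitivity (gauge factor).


GF = (dR/R) / epsilon
= 0.0060 / 0.0027
= 2.2222

2.2222


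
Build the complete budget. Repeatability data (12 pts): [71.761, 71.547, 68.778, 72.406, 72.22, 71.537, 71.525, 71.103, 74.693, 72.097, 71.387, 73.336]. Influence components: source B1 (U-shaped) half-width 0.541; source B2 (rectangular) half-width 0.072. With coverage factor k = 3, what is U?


mean = (71.761 + 71.547 + 68.778 + 72.406 + 72.22 + 71.537 + 71.525 + 71.103 + 74.693 + 72.097 + 71.387 + 73.336) / 12 = 71.86583333
s = sqrt(sum((x - mean)^2)/(n-1)) = 1.3917865
u_A = s / sqrt(n) = 1.3917865 / sqrt(12) = 0.40177416
u_B1 = 0.541 / sqrt(2) = 0.38254477
u_B2 = 0.072 / sqrt(3) = 0.041569219
uc = sqrt(0.40177416^2 + 0.38254477^2 + 0.041569219^2) = 0.55631913
U = k * uc = 3 * 0.55631913
U = 1.6690

1.6690


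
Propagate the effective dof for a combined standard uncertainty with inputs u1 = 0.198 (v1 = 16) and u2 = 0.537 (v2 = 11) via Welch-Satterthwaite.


uc = sqrt(u1^2 + u2^2) = sqrt(0.198^2 + 0.537^2) = 0.57233993
v_eff = uc^4 / (u1^4/v1 + u2^4/v2)
= 0.57233993^4 / (0.198^4/16 + 0.537^4/11)
= 0.10730407 / 0.0076557578
v_eff = 14.0161

14.0161


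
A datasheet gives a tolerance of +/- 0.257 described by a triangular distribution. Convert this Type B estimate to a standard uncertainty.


u_B = half_width / sqrt(6)
u_B = 0.257 / 2.4494897
u_B = 0.1049

0.1049


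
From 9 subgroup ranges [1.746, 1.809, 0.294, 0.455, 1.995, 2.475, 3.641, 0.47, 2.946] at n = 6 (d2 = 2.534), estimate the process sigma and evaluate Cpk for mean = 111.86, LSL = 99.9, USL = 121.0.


R_bar = (1.746 + 1.809 + 0.294 + 0.455 + 1.995 + 2.475 + 3.641 + 0.47 + 2.946) / 9 = 1.759
sigma = R_bar / d2 = 1.759 / 2.534 = 0.69415943
Cp = (USL - LSL)/(6*sigma) = (121.0 - 99.9)/(6*0.69415943) = 5.0661
Cpu = (121.0 - 111.86)/(3*0.69415943) = 4.3890
Cpl = (111.86 - 99.9)/(3*0.69415943) = 5.7432
Cpk = min(Cpu, Cpl) = 4.3890

4.3890


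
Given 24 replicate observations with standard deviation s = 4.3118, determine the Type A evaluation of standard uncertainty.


u_A = s / sqrt(n)
u_A = 4.3118 / sqrt(24)
u_A = 4.3118 / 4.8989795
u_A = 0.8801

0.8801


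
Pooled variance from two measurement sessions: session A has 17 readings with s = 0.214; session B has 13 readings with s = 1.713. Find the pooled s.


s_p = sqrt(((n1-1)*s1^2 + (n2-1)*s2^2) / (n1+n2-2))
numerator = (17-1)*0.214^2 + (13-1)*1.713^2 = 0.732736 + 35.212428 = 35.945164
denominator = 17 + 13 - 2 = 28
s_p^2 = 35.945164 / 28 = 1.2837559
s_p = sqrt(1.2837559) = 1.1330

1.1330


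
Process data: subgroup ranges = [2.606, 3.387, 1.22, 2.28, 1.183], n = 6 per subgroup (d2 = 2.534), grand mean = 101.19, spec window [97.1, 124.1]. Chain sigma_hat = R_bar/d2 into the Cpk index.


R_bar = (2.606 + 3.387 + 1.22 + 2.28 + 1.183) / 5 = 2.1352
sigma = R_bar / d2 = 2.1352 / 2.534 = 0.84262036
Cp = (USL - LSL)/(6*sigma) = (124.1 - 97.1)/(6*0.84262036) = 5.3405
Cpu = (124.1 - 101.19)/(3*0.84262036) = 9.0630
Cpl = (101.19 - 97.1)/(3*0.84262036) = 1.6180
Cpk = min(Cpu, Cpl) = 1.6180

1.6180


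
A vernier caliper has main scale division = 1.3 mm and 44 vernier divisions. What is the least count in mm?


LC = MSD / n_div
= 1.3 / 44
= 0.0295

0.0295


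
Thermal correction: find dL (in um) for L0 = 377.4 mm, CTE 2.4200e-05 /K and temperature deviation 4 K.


dL = L * alpha * dT
= 377.4 * 2.4200e-05 * 4
= 0.0365323 mm
dL_um = 0.0365323 * 1000 = 36.5323 um

36.5323


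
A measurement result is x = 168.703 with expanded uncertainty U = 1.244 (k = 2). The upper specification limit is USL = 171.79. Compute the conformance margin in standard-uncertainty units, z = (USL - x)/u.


u = U / k = 1.244 / 2 = 0.622
margin = |USL - x| = |171.79 - 168.703| = 3.087
z = margin / u = 3.087 / 0.622
z = 4.9630

4.9630


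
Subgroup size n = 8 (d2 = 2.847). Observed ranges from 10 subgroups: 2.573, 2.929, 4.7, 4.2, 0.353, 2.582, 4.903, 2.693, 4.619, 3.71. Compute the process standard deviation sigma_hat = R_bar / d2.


R_bar = (2.573 + 2.929 + 4.7 + 4.2 + 0.353 + 2.582 + 4.903 + 2.693 + 4.619 + 3.71) / 10
R_bar = 33.262 / 10 = 3.3262
sigma_hat = R_bar / d2 = 3.3262 / 2.847 = 1.1683

1.1683


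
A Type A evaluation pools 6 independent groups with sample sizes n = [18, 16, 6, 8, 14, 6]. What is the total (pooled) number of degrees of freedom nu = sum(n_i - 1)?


nu = sum_i (n_i - 1)
nu = ((18 - 1) + (16 - 1) + (6 - 1) + (8 - 1) + (14 - 1) + (6 - 1))
nu = 17 + 15 + 5 + 7 + 13 + 5
nu = 62

62


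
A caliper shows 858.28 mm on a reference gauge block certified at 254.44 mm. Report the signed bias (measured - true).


Systematic error = measured - true
= 858.28 - 254.44
= 603.8400

603.8400


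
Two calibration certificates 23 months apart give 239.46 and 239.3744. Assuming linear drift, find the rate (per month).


rate = (v2 - v1) / months
= (239.3744 - 239.46) / 23
= -0.0856 / 23
= -0.0037

-0.0037


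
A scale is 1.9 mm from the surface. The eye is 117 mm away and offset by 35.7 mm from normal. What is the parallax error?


error = h * offset / d
= 1.9 * 35.7 / 117
= 0.5797

0.5797


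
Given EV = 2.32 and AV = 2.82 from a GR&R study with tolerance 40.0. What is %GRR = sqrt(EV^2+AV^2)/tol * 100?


GRR = sqrt(EV^2 + AV^2) = sqrt(2.32^2 + 2.82^2) = 3.6516845
%GRR = GRR / tol * 100 = 3.6516845 / 40.0 * 100
%GRR = 9.1292

9.1292


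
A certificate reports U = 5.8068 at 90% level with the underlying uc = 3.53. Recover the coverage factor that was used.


k = U / uc
k = 5.8068 / 3.53
k = 1.645

1.645


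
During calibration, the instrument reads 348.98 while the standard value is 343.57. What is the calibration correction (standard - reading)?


Correction = standard - reading
= 343.57 - 348.98
= -5.4100

-5.4100


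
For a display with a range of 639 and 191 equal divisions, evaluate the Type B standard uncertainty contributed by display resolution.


resolution = range / divisions
resolution = 639 / 191 = 3.3455497
u_res = resolution / (2*sqrt(3))
u_res = 3.3455497 / 3.4641016
u_res = 0.9658

0.9658


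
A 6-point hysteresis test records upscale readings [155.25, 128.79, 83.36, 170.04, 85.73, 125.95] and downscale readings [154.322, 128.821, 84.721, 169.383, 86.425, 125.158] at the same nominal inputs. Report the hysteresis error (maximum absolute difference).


|155.25 - 154.322| = 0.9280
|128.79 - 128.821| = 0.0310
|83.36 - 84.721| = 1.3610
|170.04 - 169.383| = 0.6570
|85.73 - 86.425| = 0.6950
|125.95 - 125.158| = 0.7920
hysteresis = max(diffs) = 1.3610

1.3610


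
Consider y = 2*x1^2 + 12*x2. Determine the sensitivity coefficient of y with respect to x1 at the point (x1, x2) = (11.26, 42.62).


y = 2*x1^2 + 12*x2
dy/dx1 = 2*2*x1
Evaluate at x1 = 11.26: c1 = 4 * 11.26
c1 = 45.0400

45.0400


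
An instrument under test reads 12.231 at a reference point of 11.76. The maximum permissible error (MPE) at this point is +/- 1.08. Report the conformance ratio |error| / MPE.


e = indication - reference = 12.231 - 11.76 = 0.4710
|e| = 0.4710
ratio = |e| / MPE = 0.4710 / 1.08
ratio = 0.4361

0.4361


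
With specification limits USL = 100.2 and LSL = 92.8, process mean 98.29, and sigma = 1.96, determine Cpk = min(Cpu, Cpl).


Cpu = (USL - mean) / (3*sigma) = (100.2 - 98.29) / (3*1.96) = 0.3248
Cpl = (mean - LSL) / (3*sigma) = (98.29 - 92.8) / (3*1.96) = 0.9337
Cpk = min(Cpu, Cpl) = 0.3248

0.3248


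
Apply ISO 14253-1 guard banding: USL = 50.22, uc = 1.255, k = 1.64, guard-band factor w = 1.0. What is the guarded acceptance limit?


U = k * uc = 1.64 * 1.255 = 2.0582
guard band g = w * U = 1.0 * 2.0582 = 2.0582
AL = USL - g = 50.22 - 2.0582
AL = 48.1618

48.1618


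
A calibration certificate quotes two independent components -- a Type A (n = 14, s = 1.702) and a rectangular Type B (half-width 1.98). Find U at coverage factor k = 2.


u_A = s / sqrt(n) = 1.702 / sqrt(14) = 0.45487863
u_B = half_width / sqrt(3) = 1.98 / sqrt(3) = 1.1431535
uc = sqrt(u_A^2 + u_B^2) = sqrt(0.45487863^2 + 1.1431535^2) = 1.230331
U = k * uc = 2 * 1.230331
U = 2.4607

2.4607


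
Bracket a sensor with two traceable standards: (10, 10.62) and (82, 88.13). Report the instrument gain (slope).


slope = (y2 - y1) / (x2 - x1)
= (88.13 - 10.62) / (82 - 10)
= 77.5100 / 72
= 1.0765

1.0765


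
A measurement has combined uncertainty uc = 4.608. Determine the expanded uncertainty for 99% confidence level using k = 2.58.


U = k * uc
U = 2.58 * 4.608
U = 11.8886

11.8886


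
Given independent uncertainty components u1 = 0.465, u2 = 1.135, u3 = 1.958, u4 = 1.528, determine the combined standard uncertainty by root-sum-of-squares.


uc = sqrt(0.465^2 + 1.135^2 + 1.958^2 + 1.528^2)
uc = sqrt(7.672998)
uc = 2.7700

2.7700


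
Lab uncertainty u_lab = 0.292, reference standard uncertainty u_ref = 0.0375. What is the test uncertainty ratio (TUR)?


TUR = u_lab / u_ref
= 0.292 / 0.0375
= 7.7867

7.7867


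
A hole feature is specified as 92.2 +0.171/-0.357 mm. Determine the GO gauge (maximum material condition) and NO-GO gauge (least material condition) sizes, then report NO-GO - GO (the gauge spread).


GO = nominal - lower_tol (smallest hole = maximum material condition)
GO = 92.2 - 0.357 = 91.843
NO-GO = nominal + upper_tol (largest hole = least material condition)
NO-GO = 92.2 + 0.171 = 92.371
spread = NO-GO - GO = 92.371 - 91.843 = 0.5280

0.5280


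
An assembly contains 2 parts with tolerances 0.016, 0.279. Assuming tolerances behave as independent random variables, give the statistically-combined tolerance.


RSS = sqrt(0.016^2 + 0.279^2)
= sqrt(0.078097)
= 0.2795

0.2795


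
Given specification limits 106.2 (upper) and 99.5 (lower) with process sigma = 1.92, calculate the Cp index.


Cp = (USL - LSL) / (6 * sigma)
= (106.2 - 99.5) / (6 * 1.92)
= 6.7000 / 11.5200
= 0.5816

0.5816


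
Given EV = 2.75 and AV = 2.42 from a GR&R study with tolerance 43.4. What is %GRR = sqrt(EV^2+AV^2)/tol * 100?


GRR = sqrt(EV^2 + AV^2) = sqrt(2.75^2 + 2.42^2) = 3.6631817
%GRR = GRR / tol * 100 = 3.6631817 / 43.4 * 100
%GRR = 8.4405

8.4405


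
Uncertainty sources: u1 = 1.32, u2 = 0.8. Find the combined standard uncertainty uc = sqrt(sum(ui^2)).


uc = sqrt(1.32^2 + 0.8^2)
uc = sqrt(2.3824)
uc = 1.5435

1.5435


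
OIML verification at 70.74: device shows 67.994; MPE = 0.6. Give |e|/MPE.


e = indication - reference = 67.994 - 70.74 = -2.7460
|e| = 2.7460
ratio = |e| / MPE = 2.7460 / 0.6
ratio = 4.5767

4.5767


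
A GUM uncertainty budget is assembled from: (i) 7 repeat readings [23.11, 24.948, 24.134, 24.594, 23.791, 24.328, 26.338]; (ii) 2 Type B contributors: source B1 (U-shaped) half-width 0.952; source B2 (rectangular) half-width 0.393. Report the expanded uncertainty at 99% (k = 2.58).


mean = (23.11 + 24.948 + 24.134 + 24.594 + 23.791 + 24.328 + 26.338) / 7 = 24.46328571
s = sqrt(sum((x - mean)^2)/(n-1)) = 1.0146156
u_A = s / sqrt(n) = 1.0146156 / sqrt(7) = 0.38348865
u_B1 = 0.952 / sqrt(2) = 0.67316566
u_B2 = 0.393 / sqrt(3) = 0.22689866
uc = sqrt(0.38348865^2 + 0.67316566^2 + 0.22689866^2) = 0.80727849
U = k * uc = 2.58 * 0.80727849
U = 2.0828

2.0828


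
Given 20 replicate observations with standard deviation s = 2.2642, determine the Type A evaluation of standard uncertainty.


u_A = s / sqrt(n)
u_A = 2.2642 / sqrt(20)
u_A = 2.2642 / 4.472136
u_A = 0.5063

0.5063


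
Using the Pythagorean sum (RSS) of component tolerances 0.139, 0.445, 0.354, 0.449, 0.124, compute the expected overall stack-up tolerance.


RSS = sqrt(0.139^2 + 0.445^2 + 0.354^2 + 0.449^2 + 0.124^2)
= sqrt(0.559639)
= 0.7481

0.7481


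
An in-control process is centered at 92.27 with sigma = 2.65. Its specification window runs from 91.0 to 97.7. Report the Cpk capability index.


Cpu = (USL - mean) / (3*sigma) = (97.7 - 92.27) / (3*2.65) = 0.6830
Cpl = (mean - LSL) / (3*sigma) = (92.27 - 91.0) / (3*2.65) = 0.1597
Cpk = min(Cpu, Cpl) = 0.1597

0.1597


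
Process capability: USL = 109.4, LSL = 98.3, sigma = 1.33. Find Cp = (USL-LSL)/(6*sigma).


Cp = (USL - LSL) / (6 * sigma)
= (109.4 - 98.3) / (6 * 1.33)
= 11.1000 / 7.9800
= 1.3910

1.3910


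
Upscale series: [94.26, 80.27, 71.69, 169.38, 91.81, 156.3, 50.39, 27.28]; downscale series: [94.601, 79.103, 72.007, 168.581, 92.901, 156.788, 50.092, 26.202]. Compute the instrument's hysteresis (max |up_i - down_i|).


|94.26 - 94.601| = 0.3410
|80.27 - 79.103| = 1.1670
|71.69 - 72.007| = 0.3170
|169.38 - 168.581| = 0.7990
|91.81 - 92.901| = 1.0910
|156.3 - 156.788| = 0.4880
|50.39 - 50.092| = 0.2980
|27.28 - 26.202| = 1.0780
hysteresis = max(diffs) = 1.1670

1.1670


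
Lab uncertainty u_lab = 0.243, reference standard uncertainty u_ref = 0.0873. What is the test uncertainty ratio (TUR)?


TUR = u_lab / u_ref
= 0.243 / 0.0873
= 2.7835

2.7835


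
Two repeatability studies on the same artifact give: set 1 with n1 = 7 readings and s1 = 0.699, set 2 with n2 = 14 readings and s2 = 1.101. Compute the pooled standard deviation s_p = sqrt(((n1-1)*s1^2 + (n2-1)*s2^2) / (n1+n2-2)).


s_p = sqrt(((n1-1)*s1^2 + (n2-1)*s2^2) / (n1+n2-2))
numerator = (7-1)*0.699^2 + (14-1)*1.101^2 = 2.931606 + 15.758613 = 18.690219
denominator = 7 + 14 - 2 = 19
s_p^2 = 18.690219 / 19 = 0.98369574
s_p = sqrt(0.98369574) = 0.9918

0.9918


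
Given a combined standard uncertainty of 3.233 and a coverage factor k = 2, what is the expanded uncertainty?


U = k * uc
U = 2 * 3.233
U = 6.4660

6.4660


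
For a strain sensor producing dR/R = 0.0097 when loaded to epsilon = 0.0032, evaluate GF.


GF = (dR/R) / epsilon
= 0.0097 / 0.0032
= 3.0312

3.0312


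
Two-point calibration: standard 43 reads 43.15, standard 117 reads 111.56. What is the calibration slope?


slope = (y2 - y1) / (x2 - x1)
= (111.56 - 43.15) / (117 - 43)
= 68.4100 / 74
= 0.9245

0.9245


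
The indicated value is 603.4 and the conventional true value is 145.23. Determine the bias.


Systematic error = measured - true
= 603.4 - 145.23
= 458.1700

458.1700


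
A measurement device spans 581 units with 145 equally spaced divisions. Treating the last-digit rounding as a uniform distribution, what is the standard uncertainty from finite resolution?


resolution = range / divisions
resolution = 581 / 145 = 4.0068966
u_res = resolution / (2*sqrt(3))
u_res = 4.0068966 / 3.4641016
u_res = 1.1567

1.1567


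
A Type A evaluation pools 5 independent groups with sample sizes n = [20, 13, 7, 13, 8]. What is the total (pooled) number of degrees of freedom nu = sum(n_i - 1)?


nu = sum_i (n_i - 1)
nu = ((20 - 1) + (13 - 1) + (7 - 1) + (13 - 1) + (8 - 1))
nu = 19 + 12 + 6 + 12 + 7
nu = 56

56


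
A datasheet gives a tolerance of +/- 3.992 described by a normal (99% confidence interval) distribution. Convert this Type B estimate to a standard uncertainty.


u_B = half_width / 2.576
u_B = 3.992 / 2.576
u_B = 1.5497

1.5497


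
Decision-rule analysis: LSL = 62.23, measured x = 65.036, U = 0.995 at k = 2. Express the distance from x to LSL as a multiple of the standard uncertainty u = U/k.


u = U / k = 0.995 / 2 = 0.4975
margin = |LSL - x| = |62.23 - 65.036| = 2.806
z = margin / u = 2.806 / 0.4975
z = 5.6402

5.6402


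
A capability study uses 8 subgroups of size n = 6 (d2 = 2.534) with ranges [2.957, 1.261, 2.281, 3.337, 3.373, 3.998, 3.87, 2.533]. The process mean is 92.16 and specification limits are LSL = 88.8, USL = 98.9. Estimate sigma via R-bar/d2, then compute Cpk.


R_bar = (2.957 + 1.261 + 2.281 + 3.337 + 3.373 + 3.998 + 3.87 + 2.533) / 8 = 2.95125
sigma = R_bar / d2 = 2.95125 / 2.534 = 1.1646606
Cp = (USL - LSL)/(6*sigma) = (98.9 - 88.8)/(6*1.1646606) = 1.4453
Cpu = (98.9 - 92.16)/(3*1.1646606) = 1.9290
Cpl = (92.16 - 88.8)/(3*1.1646606) = 0.9617
Cpk = min(Cpu, Cpl) = 0.9617

0.9617


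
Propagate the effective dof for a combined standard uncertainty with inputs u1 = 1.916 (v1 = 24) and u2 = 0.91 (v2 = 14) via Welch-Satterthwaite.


uc = sqrt(u1^2 + u2^2) = sqrt(1.916^2 + 0.91^2) = 2.1211214
v_eff = uc^4 / (u1^4/v1 + u2^4/v2)
= 2.1211214^4 / (1.916^4/24 + 0.91^4/14)
= 20.242405 / 0.61050929
v_eff = 33.1566

33.1566


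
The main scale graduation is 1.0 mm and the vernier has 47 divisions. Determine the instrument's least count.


LC = MSD / n_div
= 1.0 / 47
= 0.0213

0.0213


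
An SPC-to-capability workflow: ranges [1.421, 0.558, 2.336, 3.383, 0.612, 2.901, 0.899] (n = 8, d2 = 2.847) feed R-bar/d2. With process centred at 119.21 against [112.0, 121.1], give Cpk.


R_bar = (1.421 + 0.558 + 2.336 + 3.383 + 0.612 + 2.901 + 0.899) / 7 = 1.73
sigma = R_bar / d2 = 1.73 / 2.847 = 0.60765718
Cp = (USL - LSL)/(6*sigma) = (121.1 - 112.0)/(6*0.60765718) = 2.4959
Cpu = (121.1 - 119.21)/(3*0.60765718) = 1.0368
Cpl = (119.21 - 112.0)/(3*0.60765718) = 3.9551
Cpk = min(Cpu, Cpl) = 1.0368

1.0368


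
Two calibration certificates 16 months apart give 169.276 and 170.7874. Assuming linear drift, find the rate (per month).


rate = (v2 - v1) / months
= (170.7874 - 169.276) / 16
= 1.5114 / 16
= 0.0945

0.0945


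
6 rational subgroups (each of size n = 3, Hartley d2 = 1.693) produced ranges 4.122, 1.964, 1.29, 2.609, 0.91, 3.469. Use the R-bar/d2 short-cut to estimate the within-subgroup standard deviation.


R_bar = (4.122 + 1.964 + 1.29 + 2.609 + 0.91 + 3.469) / 6
R_bar = 14.364 / 6 = 2.394
sigma_hat = R_bar / d2 = 2.394 / 1.693 = 1.4141

1.4141


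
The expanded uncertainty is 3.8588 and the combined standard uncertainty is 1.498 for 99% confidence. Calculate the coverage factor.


k = U / uc
k = 3.8588 / 1.498
k = 2.576

2.576


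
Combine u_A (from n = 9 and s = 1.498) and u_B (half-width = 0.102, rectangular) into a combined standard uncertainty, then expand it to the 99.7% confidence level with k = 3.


u_A = s / sqrt(n) = 1.498 / sqrt(9) = 0.49933333
u_B = half_width / sqrt(3) = 0.102 / sqrt(3) = 0.058889727
uc = sqrt(u_A^2 + u_B^2) = sqrt(0.49933333^2 + 0.058889727^2) = 0.50279397
U = k * uc = 3 * 0.50279397
U = 1.5084

1.5084


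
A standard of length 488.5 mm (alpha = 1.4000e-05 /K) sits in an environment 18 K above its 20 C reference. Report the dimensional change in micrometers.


dL = L * alpha * dT
= 488.5 * 1.4000e-05 * 18
= 0.1231020 mm
dL_um = 0.1231020 * 1000 = 123.1020 um

123.1020


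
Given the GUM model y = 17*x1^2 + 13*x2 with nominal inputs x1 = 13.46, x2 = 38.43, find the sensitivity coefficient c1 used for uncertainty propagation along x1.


y = 17*x1^2 + 13*x2
dy/dx1 = 2*17*x1
Evaluate at x1 = 13.46: c1 = 34 * 13.46
c1 = 457.6400

457.6400


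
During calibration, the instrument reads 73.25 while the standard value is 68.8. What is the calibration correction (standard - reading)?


Correction = standard - reading
= 68.8 - 73.25
= -4.4500

-4.4500


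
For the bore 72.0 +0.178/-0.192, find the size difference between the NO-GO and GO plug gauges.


GO = nominal - lower_tol (smallest hole = maximum material condition)
GO = 72.0 - 0.192 = 71.808
NO-GO = nominal + upper_tol (largest hole = least material condition)
NO-GO = 72.0 + 0.178 = 72.178
spread = NO-GO - GO = 72.178 - 71.808 = 0.3700

0.3700


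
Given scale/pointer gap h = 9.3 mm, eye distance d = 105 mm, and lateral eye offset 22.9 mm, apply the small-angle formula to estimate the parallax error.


error = h * offset / d
= 9.3 * 22.9 / 105
= 2.0283

2.0283


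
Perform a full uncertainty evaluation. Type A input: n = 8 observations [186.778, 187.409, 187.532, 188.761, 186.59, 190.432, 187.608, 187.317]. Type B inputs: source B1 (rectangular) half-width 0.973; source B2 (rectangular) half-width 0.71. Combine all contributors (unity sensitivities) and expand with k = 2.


mean = (186.778 + 187.409 + 187.532 + 188.761 + 186.59 + 190.432 + 187.608 + 187.317) / 8 = 187.803375
s = sqrt(sum((x - mean)^2)/(n-1)) = 1.2452364
u_A = s / sqrt(n) = 1.2452364 / sqrt(8) = 0.44025755
u_B1 = 0.973 / sqrt(3) = 0.56176181
u_B2 = 0.71 / sqrt(3) = 0.40991869
uc = sqrt(0.44025755^2 + 0.56176181^2 + 0.40991869^2) = 0.82306523
U = k * uc = 2 * 0.82306523
U = 1.6461

1.6461


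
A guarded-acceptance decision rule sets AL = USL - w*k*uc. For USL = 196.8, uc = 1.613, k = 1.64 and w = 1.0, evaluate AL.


U = k * uc = 1.64 * 1.613 = 2.64532
guard band g = w * U = 1.0 * 2.64532 = 2.64532
AL = USL - g = 196.8 - 2.64532
AL = 194.1547

194.1547


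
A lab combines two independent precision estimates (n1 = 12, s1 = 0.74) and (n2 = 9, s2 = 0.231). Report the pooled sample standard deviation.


s_p = sqrt(((n1-1)*s1^2 + (n2-1)*s2^2) / (n1+n2-2))
numerator = (12-1)*0.74^2 + (9-1)*0.231^2 = 6.0236 + 0.426888 = 6.450488
denominator = 12 + 9 - 2 = 19
s_p^2 = 6.450488 / 19 = 0.33949937
s_p = sqrt(0.33949937) = 0.5827

0.5827


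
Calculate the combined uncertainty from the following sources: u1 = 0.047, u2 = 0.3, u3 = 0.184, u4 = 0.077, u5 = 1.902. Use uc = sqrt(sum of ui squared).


uc = sqrt(0.047^2 + 0.3^2 + 0.184^2 + 0.077^2 + 1.902^2)
uc = sqrt(3.749598)
uc = 1.9364

1.9364


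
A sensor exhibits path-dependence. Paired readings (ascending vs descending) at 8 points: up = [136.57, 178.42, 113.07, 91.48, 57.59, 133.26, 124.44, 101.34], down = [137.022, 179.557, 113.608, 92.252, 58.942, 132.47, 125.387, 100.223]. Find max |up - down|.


|136.57 - 137.022| = 0.4520
|178.42 - 179.557| = 1.1370
|113.07 - 113.608| = 0.5380
|91.48 - 92.252| = 0.7720
|57.59 - 58.942| = 1.3520
|133.26 - 132.47| = 0.7900
|124.44 - 125.387| = 0.9470
|101.34 - 100.223| = 1.1170
hysteresis = max(diffs) = 1.3520

1.3520


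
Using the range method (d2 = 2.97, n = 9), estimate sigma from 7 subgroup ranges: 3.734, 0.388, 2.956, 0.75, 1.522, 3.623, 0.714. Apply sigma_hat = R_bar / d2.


R_bar = (3.734 + 0.388 + 2.956 + 0.75 + 1.522 + 3.623 + 0.714) / 7
R_bar = 13.687 / 7 = 1.9552857
sigma_hat = R_bar / d2 = 1.9552857 / 2.97 = 0.6583

0.6583


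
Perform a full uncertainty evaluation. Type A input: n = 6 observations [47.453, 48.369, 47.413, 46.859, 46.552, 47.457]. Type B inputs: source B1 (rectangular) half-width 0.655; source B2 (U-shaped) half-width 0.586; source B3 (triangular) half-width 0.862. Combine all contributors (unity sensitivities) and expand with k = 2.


mean = (47.453 + 48.369 + 47.413 + 46.859 + 46.552 + 47.457) / 6 = 47.3505
s = sqrt(sum((x - mean)^2)/(n-1)) = 0.62326102
u_A = s / sqrt(n) = 0.62326102 / sqrt(6) = 0.25444525
u_B1 = 0.655 / sqrt(3) = 0.37816443
u_B2 = 0.586 / sqrt(2) = 0.41436457
u_B3 = 0.862 / sqrt(6) = 0.35191003
uc = sqrt(0.25444525^2 + 0.37816443^2 + 0.41436457^2 + 0.35191003^2) = 0.70942892
U = k * uc = 2 * 0.70942892
U = 1.4189

1.4189


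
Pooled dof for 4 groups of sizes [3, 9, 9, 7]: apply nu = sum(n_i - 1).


nu = sum_i (n_i - 1)
nu = ((3 - 1) + (9 - 1) + (9 - 1) + (7 - 1))
nu = 2 + 8 + 8 + 6
nu = 24

24


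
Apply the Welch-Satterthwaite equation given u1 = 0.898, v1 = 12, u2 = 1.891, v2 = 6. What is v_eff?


uc = sqrt(u1^2 + u2^2) = sqrt(0.898^2 + 1.891^2) = 2.0933908
v_eff = uc^4 / (u1^4/v1 + u2^4/v2)
= 2.0933908^4 / (0.898^4/12 + 1.891^4/6)
= 19.204422 / 2.1853448
v_eff = 8.7878

8.7878


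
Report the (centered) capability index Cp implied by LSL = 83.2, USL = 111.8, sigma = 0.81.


Cp = (USL - LSL) / (6 * sigma)
= (111.8 - 83.2) / (6 * 0.81)
= 28.6000 / 4.8600
= 5.8848

5.8848


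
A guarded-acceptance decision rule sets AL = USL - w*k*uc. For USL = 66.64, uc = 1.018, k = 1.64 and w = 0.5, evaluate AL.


U = k * uc = 1.64 * 1.018 = 1.66952
guard band g = w * U = 0.5 * 1.66952 = 0.83476
AL = USL - g = 66.64 - 0.83476
AL = 65.8052

65.8052


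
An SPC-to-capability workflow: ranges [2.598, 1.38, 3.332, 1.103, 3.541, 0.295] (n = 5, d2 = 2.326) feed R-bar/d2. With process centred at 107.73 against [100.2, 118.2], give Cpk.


R_bar = (2.598 + 1.38 + 3.332 + 1.103 + 3.541 + 0.295) / 6 = 2.0415
sigma = R_bar / d2 = 2.0415 / 2.326 = 0.87768702
Cp = (USL - LSL)/(6*sigma) = (118.2 - 100.2)/(6*0.87768702) = 3.4181
Cpu = (118.2 - 107.73)/(3*0.87768702) = 3.9764
Cpl = (107.73 - 100.2)/(3*0.87768702) = 2.8598
Cpk = min(Cpu, Cpl) = 2.8598

2.8598


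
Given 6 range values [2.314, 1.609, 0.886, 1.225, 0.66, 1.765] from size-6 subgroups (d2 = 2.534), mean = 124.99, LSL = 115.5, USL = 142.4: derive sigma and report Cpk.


R_bar = (2.314 + 1.609 + 0.886 + 1.225 + 0.66 + 1.765) / 6 = 1.4098333
sigma = R_bar / d2 = 1.4098333 / 2.534 = 0.55636673
Cp = (USL - LSL)/(6*sigma) = (142.4 - 115.5)/(6*0.55636673) = 8.0582
Cpu = (142.4 - 124.99)/(3*0.55636673) = 10.4308
Cpl = (124.99 - 115.5)/(3*0.55636673) = 5.6857
Cpk = min(Cpu, Cpl) = 5.6857

5.6857


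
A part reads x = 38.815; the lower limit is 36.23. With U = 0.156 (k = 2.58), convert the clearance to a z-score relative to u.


u = U / k = 0.156 / 2.58 = 0.060465116
margin = |LSL - x| = |36.23 - 38.815| = 2.585
z = margin / u = 2.585 / 0.060465116
z = 42.7519

42.7519


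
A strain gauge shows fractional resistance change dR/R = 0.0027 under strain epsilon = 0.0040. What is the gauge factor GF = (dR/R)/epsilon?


GF = (dR/R) / epsilon
= 0.0027 / 0.0040
= 0.6750

0.6750


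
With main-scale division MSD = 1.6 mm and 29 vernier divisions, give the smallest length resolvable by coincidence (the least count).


LC = MSD / n_div
= 1.6 / 29
= 0.0552

0.0552


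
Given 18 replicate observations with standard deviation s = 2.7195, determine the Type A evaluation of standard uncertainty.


u_A = s / sqrt(n)
u_A = 2.7195 / sqrt(18)
u_A = 2.7195 / 4.2426407
u_A = 0.6410

0.6410


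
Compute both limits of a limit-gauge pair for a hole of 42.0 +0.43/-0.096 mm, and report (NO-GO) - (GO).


GO = nominal - lower_tol (smallest hole = maximum material condition)
GO = 42.0 - 0.096 = 41.904
NO-GO = nominal + upper_tol (largest hole = least material condition)
NO-GO = 42.0 + 0.43 = 42.43
spread = NO-GO - GO = 42.43 - 41.904 = 0.5260

0.5260


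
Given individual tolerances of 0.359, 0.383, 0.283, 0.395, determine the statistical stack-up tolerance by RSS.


RSS = sqrt(0.359^2 + 0.383^2 + 0.283^2 + 0.395^2)
= sqrt(0.511684)
= 0.7153

0.7153


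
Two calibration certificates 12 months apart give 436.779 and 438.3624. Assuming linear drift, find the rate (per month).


rate = (v2 - v1) / months
= (438.3624 - 436.779) / 12
= 1.5834 / 12
= 0.1319

0.1319


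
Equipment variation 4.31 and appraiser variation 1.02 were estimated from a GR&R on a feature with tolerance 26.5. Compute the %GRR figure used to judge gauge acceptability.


GRR = sqrt(EV^2 + AV^2) = sqrt(4.31^2 + 1.02^2) = 4.4290518
%GRR = GRR / tol * 100 = 4.4290518 / 26.5 * 100
%GRR = 16.7134

16.7134


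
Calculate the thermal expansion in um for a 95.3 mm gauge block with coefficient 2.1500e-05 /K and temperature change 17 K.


dL = L * alpha * dT
= 95.3 * 2.1500e-05 * 17
= 0.0348321 mm
dL_um = 0.0348321 * 1000 = 34.8321 um

34.8321


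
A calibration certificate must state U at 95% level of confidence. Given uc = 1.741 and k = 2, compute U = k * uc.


U = k * uc
U = 2 * 1.741
U = 3.4820

3.4820


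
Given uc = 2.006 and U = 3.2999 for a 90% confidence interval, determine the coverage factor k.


k = U / uc
k = 3.2999 / 2.006
k = 1.645

1.645


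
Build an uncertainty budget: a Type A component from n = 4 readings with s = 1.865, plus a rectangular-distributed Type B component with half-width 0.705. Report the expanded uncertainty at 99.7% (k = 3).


u_A = s / sqrt(n) = 1.865 / sqrt(4) = 0.9325
u_B = half_width / sqrt(3) = 0.705 / sqrt(3) = 0.40703194
uc = sqrt(u_A^2 + u_B^2) = sqrt(0.9325^2 + 0.40703194^2) = 1.0174631
U = k * uc = 3 * 1.0174631
U = 3.0524

3.0524


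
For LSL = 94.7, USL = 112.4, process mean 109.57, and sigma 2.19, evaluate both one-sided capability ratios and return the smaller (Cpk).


Cpu = (USL - mean) / (3*sigma) = (112.4 - 109.57) / (3*2.19) = 0.4307
Cpl = (mean - LSL) / (3*sigma) = (109.57 - 94.7) / (3*2.19) = 2.2633
Cpk = min(Cpu, Cpl) = 0.4307

0.4307


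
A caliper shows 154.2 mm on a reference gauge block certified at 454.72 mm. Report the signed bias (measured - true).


Systematic error = measured - true
= 154.2 - 454.72
= -300.5200

-300.5200


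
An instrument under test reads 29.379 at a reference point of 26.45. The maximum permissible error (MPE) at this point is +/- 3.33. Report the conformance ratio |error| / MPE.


e = indication - reference = 29.379 - 26.45 = 2.9290
|e| = 2.9290
ratio = |e| / MPE = 2.9290 / 3.33
ratio = 0.8796

0.8796


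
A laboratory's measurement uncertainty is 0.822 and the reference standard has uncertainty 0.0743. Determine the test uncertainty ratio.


TUR = u_lab / u_ref
= 0.822 / 0.0743
= 11.0633

11.0633


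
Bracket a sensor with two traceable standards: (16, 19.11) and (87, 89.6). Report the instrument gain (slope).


slope = (y2 - y1) / (x2 - x1)
= (89.6 - 19.11) / (87 - 16)
= 70.4900 / 71
= 0.9928

0.9928


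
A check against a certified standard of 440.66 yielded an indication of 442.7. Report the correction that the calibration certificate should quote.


Correction = standard - reading
= 440.66 - 442.7
= -2.0400

-2.0400


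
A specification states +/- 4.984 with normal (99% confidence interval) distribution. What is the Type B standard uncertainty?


u_B = half_width / 2.576
u_B = 4.984 / 2.576
u_B = 1.9348

1.9348


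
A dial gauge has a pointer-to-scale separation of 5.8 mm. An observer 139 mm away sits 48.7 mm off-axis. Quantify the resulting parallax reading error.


error = h * offset / d
= 5.8 * 48.7 / 139
= 2.0321

2.0321


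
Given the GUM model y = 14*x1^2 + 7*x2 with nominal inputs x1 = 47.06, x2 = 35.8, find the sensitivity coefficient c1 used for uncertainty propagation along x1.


y = 14*x1^2 + 7*x2
dy/dx1 = 2*14*x1
Evaluate at x1 = 47.06: c1 = 28 * 47.06
c1 = 1317.6800

1317.6800


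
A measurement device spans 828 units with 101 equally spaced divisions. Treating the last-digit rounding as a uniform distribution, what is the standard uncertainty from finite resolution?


resolution = range / divisions
resolution = 828 / 101 = 8.1980198
u_res = resolution / (2*sqrt(3))
u_res = 8.1980198 / 3.4641016
u_res = 2.3666

2.3666


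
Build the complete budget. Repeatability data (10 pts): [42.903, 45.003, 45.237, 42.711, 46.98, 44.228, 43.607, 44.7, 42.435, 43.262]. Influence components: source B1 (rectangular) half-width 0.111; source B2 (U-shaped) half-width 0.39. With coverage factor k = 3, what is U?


mean = (42.903 + 45.003 + 45.237 + 42.711 + 46.98 + 44.228 + 43.607 + 44.7 + 42.435 + 43.262) / 10 = 44.1066
s = sqrt(sum((x - mean)^2)/(n-1)) = 1.4086311
u_A = s / sqrt(n) = 1.4086311 / sqrt(10) = 0.44544827
u_B1 = 0.111 / sqrt(3) = 0.06408588
u_B2 = 0.39 / sqrt(2) = 0.27577164
uc = sqrt(0.44544827^2 + 0.06408588^2 + 0.27577164^2) = 0.52780788
U = k * uc = 3 * 0.52780788
U = 1.5834

1.5834


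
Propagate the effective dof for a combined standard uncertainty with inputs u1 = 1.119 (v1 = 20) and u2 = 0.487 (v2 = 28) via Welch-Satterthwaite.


uc = sqrt(u1^2 + u2^2) = sqrt(1.119^2 + 0.487^2) = 1.2203811
v_eff = uc^4 / (u1^4/v1 + u2^4/v2)
= 1.2203811^4 / (1.119^4/20 + 0.487^4/28)
= 2.2181039 / 0.080404256
v_eff = 27.5869

27.5869


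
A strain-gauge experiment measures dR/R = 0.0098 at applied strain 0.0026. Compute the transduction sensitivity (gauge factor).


GF = (dR/R) / epsilon
= 0.0098 / 0.0026
= 3.7692

3.7692


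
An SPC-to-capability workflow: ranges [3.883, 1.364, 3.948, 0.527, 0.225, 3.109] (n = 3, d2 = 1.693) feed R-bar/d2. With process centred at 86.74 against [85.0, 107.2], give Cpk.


R_bar = (3.883 + 1.364 + 3.948 + 0.527 + 0.225 + 3.109) / 6 = 2.176
sigma = R_bar / d2 = 2.176 / 1.693 = 1.2852924
Cp = (USL - LSL)/(6*sigma) = (107.2 - 85.0)/(6*1.2852924) = 2.8787
Cpu = (107.2 - 86.74)/(3*1.2852924) = 5.3062
Cpl = (86.74 - 85.0)/(3*1.2852924) = 0.4513
Cpk = min(Cpu, Cpl) = 0.4513

0.4513


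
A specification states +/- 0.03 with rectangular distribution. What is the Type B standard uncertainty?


u_B = half_width / sqrt(3)
u_B = 0.03 / 1.7320508
u_B = 0.0173

0.0173


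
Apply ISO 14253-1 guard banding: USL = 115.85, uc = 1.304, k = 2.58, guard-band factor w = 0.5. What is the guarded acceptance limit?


U = k * uc = 2.58 * 1.304 = 3.36432
guard band g = w * U = 0.5 * 3.36432 = 1.68216
AL = USL - g = 115.85 - 1.68216
AL = 114.1678

114.1678


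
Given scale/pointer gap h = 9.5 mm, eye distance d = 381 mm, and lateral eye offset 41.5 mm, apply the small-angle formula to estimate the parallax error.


error = h * offset / d
= 9.5 * 41.5 / 381
= 1.0348

1.0348


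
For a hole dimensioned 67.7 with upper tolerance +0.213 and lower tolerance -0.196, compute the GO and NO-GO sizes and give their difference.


GO = nominal - lower_tol (smallest hole = maximum material condition)
GO = 67.7 - 0.196 = 67.504
NO-GO = nominal + upper_tol (largest hole = least material condition)
NO-GO = 67.7 + 0.213 = 67.913
spread = NO-GO - GO = 67.913 - 67.504 = 0.4090

0.4090


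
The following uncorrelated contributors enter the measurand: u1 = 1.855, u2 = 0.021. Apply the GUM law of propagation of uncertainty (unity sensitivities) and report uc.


uc = sqrt(1.855^2 + 0.021^2)
uc = sqrt(3.441466)
uc = 1.8551

1.8551


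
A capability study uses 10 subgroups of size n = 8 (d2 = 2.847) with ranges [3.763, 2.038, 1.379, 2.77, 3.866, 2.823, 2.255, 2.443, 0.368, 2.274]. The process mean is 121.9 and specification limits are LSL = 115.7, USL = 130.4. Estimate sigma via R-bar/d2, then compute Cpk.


R_bar = (3.763 + 2.038 + 1.379 + 2.77 + 3.866 + 2.823 + 2.255 + 2.443 + 0.368 + 2.274) / 10 = 2.3979
sigma = R_bar / d2 = 2.3979 / 2.847 = 0.84225501
Cp = (USL - LSL)/(6*sigma) = (130.4 - 115.7)/(6*0.84225501) = 2.9089
Cpu = (130.4 - 121.9)/(3*0.84225501) = 3.3640
Cpl = (121.9 - 115.7)/(3*0.84225501) = 2.4537
Cpk = min(Cpu, Cpl) = 2.4537

2.4537


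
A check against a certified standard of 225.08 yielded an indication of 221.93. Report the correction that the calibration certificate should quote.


Correction = standard - reading
= 225.08 - 221.93
= 3.1500

3.1500


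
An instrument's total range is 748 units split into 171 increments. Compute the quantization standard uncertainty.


resolution = range / divisions
resolution = 748 / 171 = 4.374269
u_res = resolution / (2*sqrt(3))
u_res = 4.374269 / 3.4641016
u_res = 1.2627

1.2627


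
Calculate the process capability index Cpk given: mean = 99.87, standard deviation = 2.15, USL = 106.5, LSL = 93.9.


Cpu = (USL - mean) / (3*sigma) = (106.5 - 99.87) / (3*2.15) = 1.0279
Cpl = (mean - LSL) / (3*sigma) = (99.87 - 93.9) / (3*2.15) = 0.9256
Cpk = min(Cpu, Cpl) = 0.9256

0.9256


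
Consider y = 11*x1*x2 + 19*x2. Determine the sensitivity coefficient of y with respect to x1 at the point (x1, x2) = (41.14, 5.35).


y = 11*x1*x2 + 19*x2
dy/dx1 = 11*x2
Evaluate at x2 = 5.35: c1 = 11 * 5.35
c1 = 58.8500

58.8500


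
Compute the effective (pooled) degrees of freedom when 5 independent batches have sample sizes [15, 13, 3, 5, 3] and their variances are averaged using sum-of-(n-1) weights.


nu = sum_i (n_i - 1)
nu = ((15 - 1) + (13 - 1) + (3 - 1) + (5 - 1) + (3 - 1))
nu = 14 + 12 + 2 + 4 + 2
nu = 34

34


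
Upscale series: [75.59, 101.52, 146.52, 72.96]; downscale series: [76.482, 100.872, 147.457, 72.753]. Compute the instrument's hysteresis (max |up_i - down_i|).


|75.59 - 76.482| = 0.8920
|101.52 - 100.872| = 0.6480
|146.52 - 147.457| = 0.9370
|72.96 - 72.753| = 0.2070
hysteresis = max(diffs) = 0.9370

0.9370


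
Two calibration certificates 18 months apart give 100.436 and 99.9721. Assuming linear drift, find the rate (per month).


rate = (v2 - v1) / months
= (99.9721 - 100.436) / 18
= -0.4639 / 18
= -0.0258

-0.0258


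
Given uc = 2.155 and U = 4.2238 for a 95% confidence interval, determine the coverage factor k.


k = U / uc
k = 4.2238 / 2.155
k = 1.96

1.96


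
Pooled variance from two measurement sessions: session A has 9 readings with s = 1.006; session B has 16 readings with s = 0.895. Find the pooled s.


s_p = sqrt(((n1-1)*s1^2 + (n2-1)*s2^2) / (n1+n2-2))
numerator = (9-1)*1.006^2 + (16-1)*0.895^2 = 8.096288 + 12.015375 = 20.111663
denominator = 9 + 16 - 2 = 23
s_p^2 = 20.111663 / 23 = 0.87442013
s_p = sqrt(0.87442013) = 0.9351

0.9351


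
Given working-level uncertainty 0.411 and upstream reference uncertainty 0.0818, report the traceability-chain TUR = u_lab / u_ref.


TUR = u_lab / u_ref
= 0.411 / 0.0818
= 5.0244

5.0244


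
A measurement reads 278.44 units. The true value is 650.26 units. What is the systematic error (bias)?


Systematic error = measured - true
= 278.44 - 650.26
= -371.8200

-371.8200


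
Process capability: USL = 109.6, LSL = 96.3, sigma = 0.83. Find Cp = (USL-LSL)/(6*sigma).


Cp = (USL - LSL) / (6 * sigma)
= (109.6 - 96.3) / (6 * 0.83)
= 13.3000 / 4.9800
= 2.6707

2.6707


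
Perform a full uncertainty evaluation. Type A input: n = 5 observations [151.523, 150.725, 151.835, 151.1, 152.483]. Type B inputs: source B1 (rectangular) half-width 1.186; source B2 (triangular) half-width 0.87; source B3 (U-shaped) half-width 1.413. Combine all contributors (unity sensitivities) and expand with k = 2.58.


mean = (151.523 + 150.725 + 151.835 + 151.1 + 152.483) / 5 = 151.5332
s = sqrt(sum((x - mean)^2)/(n-1)) = 0.67715523
u_A = s / sqrt(n) = 0.67715523 / sqrt(5) = 0.30283303
u_B1 = 1.186 / sqrt(3) = 0.68473742
u_B2 = 0.87 / sqrt(6) = 0.35517601
u_B3 = 1.413 / sqrt(2) = 0.99914188
uc = sqrt(0.30283303^2 + 0.68473742^2 + 0.35517601^2 + 0.99914188^2) = 1.2980785
U = k * uc = 2.58 * 1.2980785
U = 3.3490

3.3490
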